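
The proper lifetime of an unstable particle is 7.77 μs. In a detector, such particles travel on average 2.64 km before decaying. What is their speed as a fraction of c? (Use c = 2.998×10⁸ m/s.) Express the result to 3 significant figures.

0.750c

Lab distance = (lab lifetime)·v = γτ·βc, so βγ = d/(cτ) = 2640/(2.998×10⁸ × 7.770×10^-6) = 1.1333.
With βγ = 1.1333: γ² = 1 + (βγ)² = 2.28437, and β = (βγ)/γ = 1.1333/1.51141 = 0.750.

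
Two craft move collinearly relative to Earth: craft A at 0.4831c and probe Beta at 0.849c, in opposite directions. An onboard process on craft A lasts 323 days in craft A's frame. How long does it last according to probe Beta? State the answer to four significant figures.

984.5 days

Transform craft A's velocity into probe Beta's frame: (0.4831 + 0.849)/(1 + 0.4831·0.849) = 1.3321/1.4101519, so the relative speed is 0.94465c.
γ for this relative speed: γ = 1/√(1 − 0.892364) = 3.048.
Craft A's interval is proper; time dilation gives Δt_B = γΔτ = 3.048 × 323 days = 984.5 days.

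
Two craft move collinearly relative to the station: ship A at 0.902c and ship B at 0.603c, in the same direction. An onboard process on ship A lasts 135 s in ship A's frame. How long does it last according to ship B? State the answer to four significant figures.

178.8 s

Transform ship A's velocity into ship B's frame: (0.902 − 0.603)/(1 − 0.902·0.603) = 0.299/0.456094, so the relative speed is 0.65557c.
γ for this relative speed: γ = 1/√(1 − 0.429772) = 1.3243.
Ship A's interval is proper; time dilation gives Δt_B = γΔτ = 1.3243 × 135 s = 178.8 s.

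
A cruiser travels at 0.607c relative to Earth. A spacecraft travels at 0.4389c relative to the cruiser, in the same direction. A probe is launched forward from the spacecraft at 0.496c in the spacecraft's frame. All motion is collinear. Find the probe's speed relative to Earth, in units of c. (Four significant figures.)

0.9377c

First combine the probe and spacecraft (S''→S'): u₁ = (0.496 + 0.4389)/(1 + 0.496×0.4389) = 0.9349/1.2176944 = 0.76776.
Then combine with the cruiser (S'→S): u = (0.76776 + 0.607)/(1 + 0.76776×0.607) = 1.37476/1.46603032 = 0.93774.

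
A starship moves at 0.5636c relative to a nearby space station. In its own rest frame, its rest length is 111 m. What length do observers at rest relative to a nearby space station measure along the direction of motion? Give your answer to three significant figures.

91.7 m

γ = 1/√(1 − β²) = 1/√(1 − 0.31764496) = 1/√0.68235504 = 1/0.826048 = 1.2106.
Along the direction of motion the measured length is L₀/γ = 111/1.2106 = 91.7 m.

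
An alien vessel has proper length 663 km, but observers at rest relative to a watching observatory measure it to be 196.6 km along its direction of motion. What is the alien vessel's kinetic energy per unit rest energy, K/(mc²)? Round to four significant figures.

γ = L₀/L = 663/196.6 = 3.37233.
Since K = (γ−1)mc², K/(mc²) = 3.37233 − 1 = 2.372.

2.372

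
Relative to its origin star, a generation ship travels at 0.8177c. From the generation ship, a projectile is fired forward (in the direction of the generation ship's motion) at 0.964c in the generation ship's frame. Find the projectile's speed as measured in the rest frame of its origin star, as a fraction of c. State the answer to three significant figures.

0.996c

In units of c, u = (u' + v)/(1 + u'v) with u' = 0.964 and v = 0.8177.
Numerator: 0.964 + 0.8177 = 1.7817. Denominator: 1 + (0.964)(0.8177) = 1.7882628.
u = 1.7817/1.7882628 = 0.99633, so the speed is 0.996c.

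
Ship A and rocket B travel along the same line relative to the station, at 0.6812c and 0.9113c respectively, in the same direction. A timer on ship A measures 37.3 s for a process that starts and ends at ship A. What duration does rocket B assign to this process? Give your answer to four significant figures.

46.93 s

The velocity of ship A relative to rocket B is (0.6812 − 0.9113)c / (1 − 0.6812×0.9113) = −0.60677c; relative speed 0.60677c.
γ for this relative speed: γ = 1/√(1 − 0.36817) = 1.2581.
The clock on ship A records proper time, so rocket B measures Δt = γΔτ = 1.2581 × 37.3 = 46.93 s.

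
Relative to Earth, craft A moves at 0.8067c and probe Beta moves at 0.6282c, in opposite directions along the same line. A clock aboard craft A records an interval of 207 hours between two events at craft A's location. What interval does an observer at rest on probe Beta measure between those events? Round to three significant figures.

The velocity of craft A relative to probe Beta is (0.8067 + 0.6282)c / (1 + 0.8067×0.6282) = 0.9523c; relative speed 0.9523c.
γ for this relative speed: γ = 1/√(1 − 0.906875) = 3.2769.
The clock on craft A records proper time, so probe Beta measures Δt = γΔτ = 3.2769 × 207 = 678 hours.

678 hours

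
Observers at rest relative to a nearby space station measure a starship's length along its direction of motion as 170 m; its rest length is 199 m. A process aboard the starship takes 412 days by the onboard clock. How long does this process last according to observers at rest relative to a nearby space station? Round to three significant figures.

482 days

From L = L₀/γ: γ = 199/170 = 1.17059.
The same γ dilates the second interval: 1.17059 × 412 days = 482 days.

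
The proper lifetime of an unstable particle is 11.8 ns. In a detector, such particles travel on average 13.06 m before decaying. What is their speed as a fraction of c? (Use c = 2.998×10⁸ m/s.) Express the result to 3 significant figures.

0.965c

Lab distance = (lab lifetime)·v = γτ·βc, so βγ = d/(cτ) = 13.06/(2.998×10⁸ × 1.180×10^-8) = 3.6917.
With βγ = 3.6917: γ² = 1 + (βγ)² = 14.6286, and β = (βγ)/γ = 3.6917/3.82474 = 0.965.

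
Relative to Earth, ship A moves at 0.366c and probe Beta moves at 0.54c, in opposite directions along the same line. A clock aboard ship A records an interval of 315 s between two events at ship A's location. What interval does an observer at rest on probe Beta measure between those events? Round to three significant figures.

482 s

The velocity of ship A relative to probe Beta is (0.366 + 0.54)c / (1 + 0.366×0.54) = 0.75649c; relative speed 0.75649c.
At |u| = 0.75649c, γ = (1 − 0.572277)^(−1/2) = 1.529.
The clock on ship A records proper time, so probe Beta measures Δt = γΔτ = 1.529 × 315 = 482 s.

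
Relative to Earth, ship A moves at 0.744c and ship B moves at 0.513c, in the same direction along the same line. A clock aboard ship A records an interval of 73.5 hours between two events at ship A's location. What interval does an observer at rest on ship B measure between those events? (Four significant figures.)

The velocity of ship A relative to ship B is (0.744 − 0.513)c / (1 − 0.744×0.513) = 0.37359c; relative speed 0.37359c.
γ for this relative speed: γ = 1/√(1 − 0.139569) = 1.0781.
Ship A's interval is proper; time dilation gives Δt_B = γΔτ = 1.0781 × 73.5 hours = 79.24 hours.

79.24 hours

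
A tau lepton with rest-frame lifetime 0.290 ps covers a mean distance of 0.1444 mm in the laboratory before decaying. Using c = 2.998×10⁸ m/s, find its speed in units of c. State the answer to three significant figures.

Let x = d/(cτ) = 1.444×10^-4 m / (2.998×10⁸ m/s × 2.900×10^-13 s) = 1.6609. Since d = βγcτ, x = βγ = β/√(1−β²).
Solving: β² = x²/(1+x²) = 2.75859/3.75859 = 0.733943, so β = 0.857.

0.857c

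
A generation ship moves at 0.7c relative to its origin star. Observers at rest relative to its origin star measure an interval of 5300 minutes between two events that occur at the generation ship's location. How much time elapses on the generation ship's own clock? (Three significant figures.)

γ = 1/√(1 − β²) = 1/√(1 − 0.49) = 1/√0.51 = 1/0.714143 = 1.4003.
The moving clock records proper time: Δτ = Δt/γ = 5300/1.4003 = 3780 minutes.

3780 minutes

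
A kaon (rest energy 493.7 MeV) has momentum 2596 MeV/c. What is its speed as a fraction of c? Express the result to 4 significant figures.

0.9824c

βγ = pc/(mc²) = 2596/493.7 = 5.2583.
Since γ² = 1 + (βγ)² = 28.6497, γ = √28.6497 = 5.35254, and β = (βγ)/γ = 5.2583/5.35254 = 0.9824.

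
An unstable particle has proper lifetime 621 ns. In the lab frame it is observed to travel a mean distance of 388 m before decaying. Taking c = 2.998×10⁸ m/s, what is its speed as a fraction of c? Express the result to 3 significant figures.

Let x = d/(cτ) = 388.0 m / (2.998×10⁸ m/s × 6.210×10^-7 s) = 2.0841. Since d = βγcτ, x = βγ = β/√(1−β²).
Solving: β² = x²/(1+x²) = 4.34347/5.34347 = 0.812856, so β = 0.902.

0.902c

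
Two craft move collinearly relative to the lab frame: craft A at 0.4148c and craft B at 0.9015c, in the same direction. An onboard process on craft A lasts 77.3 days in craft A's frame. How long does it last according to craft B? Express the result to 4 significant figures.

122.9 days

The velocity of craft A relative to craft B is (0.4148 − 0.9015)c / (1 − 0.4148×0.9015) = −0.7774c; relative speed 0.7774c.
At |u| = 0.7774c, γ = (1 − 0.604351)^(−1/2) = 1.5898.
Craft A's interval is proper; time dilation gives Δt_B = γΔτ = 1.5898 × 77.3 days = 122.9 days.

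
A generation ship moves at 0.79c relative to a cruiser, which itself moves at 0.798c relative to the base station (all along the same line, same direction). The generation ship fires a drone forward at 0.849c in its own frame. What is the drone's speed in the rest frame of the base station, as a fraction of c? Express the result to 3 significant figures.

0.998c

Compose velocities in two stages. Stage 1 (into S'): u₁ = (0.849+0.79)/(1+0.849×0.79) = 0.98102.
Stage 2 (into S): u = (0.98102+0.798)/(1+0.98102×0.798) = 0.99785, so the speed is 0.998c.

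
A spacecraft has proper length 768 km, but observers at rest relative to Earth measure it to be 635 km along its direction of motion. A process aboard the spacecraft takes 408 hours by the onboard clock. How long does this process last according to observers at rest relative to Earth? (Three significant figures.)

From L = L₀/γ: γ = 768/635 = 1.20945.
The same γ dilates the second interval: 1.20945 × 408 hours = 493 hours.

493 hours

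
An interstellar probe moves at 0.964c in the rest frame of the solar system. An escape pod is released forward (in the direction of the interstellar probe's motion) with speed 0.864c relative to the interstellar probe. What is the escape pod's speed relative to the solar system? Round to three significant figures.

0.997c

Relativistic velocity addition: u = (u' + v)/(1 + u'v/c²), with u' = 0.864c and v = 0.964c.
Numerator: 0.864 + 0.964 = 1.828. Denominator: 1 + (0.864)(0.964) = 1.832896.
u = 1.828/1.832896 = 0.99733, so the speed is 0.997c.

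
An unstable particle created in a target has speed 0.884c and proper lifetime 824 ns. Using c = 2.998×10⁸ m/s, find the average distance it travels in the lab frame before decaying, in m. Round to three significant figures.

γ = 1/√(1 − β²) = 1/√(1 − 0.781456) = 1/√0.218544 = 1/0.467487 = 2.1391.
Lab-frame lifetime: Δt = γτ = 2.1391 × 824 ns = 1762.6 ns.
Distance: d = vΔt = 0.884 × 2.998×10⁸ m/s × 1.7626×10^-6 s = 467 m.

467 m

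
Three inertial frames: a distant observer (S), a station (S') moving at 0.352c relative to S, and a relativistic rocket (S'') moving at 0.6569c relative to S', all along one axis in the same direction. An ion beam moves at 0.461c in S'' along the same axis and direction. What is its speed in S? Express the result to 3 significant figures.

First combine the ion beam and relativistic rocket (S''→S'): u₁ = (0.461 + 0.6569)/(1 + 0.461×0.6569) = 1.1179/1.3028309 = 0.85805.
Then combine with the station (S'→S): u = (0.85805 + 0.352)/(1 + 0.85805×0.352) = 1.21005/1.3020336 = 0.92935.

0.929c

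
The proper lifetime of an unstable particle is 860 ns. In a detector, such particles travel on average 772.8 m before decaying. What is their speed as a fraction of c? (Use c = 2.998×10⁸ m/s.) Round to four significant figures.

d = βγcτ ⇒ βγ = d/(cτ) = 772.8 m / (257.828 m) = 2.9973.
β = (βγ)/√(1+(βγ)²) = 2.9973/√9.98381 = 0.9486.

0.9486c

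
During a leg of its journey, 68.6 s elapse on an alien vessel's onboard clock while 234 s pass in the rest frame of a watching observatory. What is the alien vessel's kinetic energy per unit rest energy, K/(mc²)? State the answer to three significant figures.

The time-dilation ratio gives γ = 234/68.6 = 3.41108.
K/(mc²) = γ − 1 = 3.41108 − 1 = 2.41.

2.41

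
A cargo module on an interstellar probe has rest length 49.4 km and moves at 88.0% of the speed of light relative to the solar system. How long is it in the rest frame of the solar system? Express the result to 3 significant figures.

β² = 0.7744, so γ = 1/√0.2256 = 2.1054.
Along the direction of motion the measured length is L₀/γ = 49.4/2.1054 = 23.5 km.

23.5 km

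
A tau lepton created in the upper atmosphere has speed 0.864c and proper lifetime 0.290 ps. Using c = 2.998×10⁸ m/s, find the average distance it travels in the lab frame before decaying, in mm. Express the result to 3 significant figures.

γ = 1/√(1 − β²) = 1/√(1 − 0.746496) = 1/√0.253504 = 1/0.503492 = 1.9861.
Lab-frame lifetime: Δt = γτ = 1.9861 × 0.290 ps = 0.57597 ps.
Distance: d = vΔt = 0.864 × 2.998×10⁸ m/s × 5.7597×10^-13 s = 1.49×10^-4 m = 0.149 mm.

0.149 mm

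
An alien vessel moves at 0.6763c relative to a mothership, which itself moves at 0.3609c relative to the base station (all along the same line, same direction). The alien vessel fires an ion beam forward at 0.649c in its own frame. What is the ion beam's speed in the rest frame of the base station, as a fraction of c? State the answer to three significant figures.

0.962c

First combine the ion beam and alien vessel (S''→S'): u₁ = (0.649 + 0.6763)/(1 + 0.649×0.6763) = 1.3253/1.4389187 = 0.92104.
Then combine with the mothership (S'→S): u = (0.92104 + 0.3609)/(1 + 0.92104×0.3609) = 1.28194/1.332403336 = 0.96213.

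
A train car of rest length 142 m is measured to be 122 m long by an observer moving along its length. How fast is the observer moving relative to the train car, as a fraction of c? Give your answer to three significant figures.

Length contraction gives γ = L₀/L = 142/122 = 1.1639.
β = √(1 − 1/γ²) = √0.261809 = 0.512.

0.512c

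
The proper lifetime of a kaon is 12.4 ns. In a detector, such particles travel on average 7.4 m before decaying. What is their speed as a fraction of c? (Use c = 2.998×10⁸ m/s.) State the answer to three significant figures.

0.894c

Let x = d/(cτ) = 7.400 m / (2.998×10⁸ m/s × 1.240×10^-8 s) = 1.9906. Since d = βγcτ, x = βγ = β/√(1−β²).
Solving: β² = x²/(1+x²) = 3.96249/4.96249 = 0.798488, so β = 0.894.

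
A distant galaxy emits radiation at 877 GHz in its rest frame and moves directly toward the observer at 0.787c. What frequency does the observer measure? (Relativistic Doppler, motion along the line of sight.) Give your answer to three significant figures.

Relativistic Doppler (source moving toward): f_obs = f_src · √((1+β)/(1−β)).
With β = 0.787: factor = √(1.787/0.213) = 2.8965.
f_obs = 877 × 2.8965 = 2540 GHz.

2540 GHz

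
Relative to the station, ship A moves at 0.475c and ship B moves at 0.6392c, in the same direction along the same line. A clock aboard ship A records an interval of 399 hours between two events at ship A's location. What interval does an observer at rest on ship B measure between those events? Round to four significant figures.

Speed of ship A in ship B's frame: u = (v_A − v_B)/(1 − v_A v_B/c²) = (0.475 − 0.6392)/(1 − 0.475×0.6392) = −0.1642/0.69638 = −0.23579; |u| = 0.23579c.
γ for this relative speed: γ = 1/√(1 − 0.0555969) = 1.029.
Ship A's interval is proper; time dilation gives Δt_B = γΔτ = 1.029 × 399 hours = 410.6 hours.

410.6 hours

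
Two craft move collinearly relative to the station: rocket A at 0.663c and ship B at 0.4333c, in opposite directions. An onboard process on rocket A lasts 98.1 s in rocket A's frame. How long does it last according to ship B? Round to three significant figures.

187 s

Transform rocket A's velocity into ship B's frame: (0.663 + 0.4333)/(1 + 0.663·0.4333) = 1.0963/1.2872779, so the relative speed is 0.85164c.
At |u| = 0.85164c, γ = (1 − 0.725291)^(−1/2) = 1.9079.
Rocket A's interval is proper; time dilation gives Δt_B = γΔτ = 1.9079 × 98.1 s = 187 s.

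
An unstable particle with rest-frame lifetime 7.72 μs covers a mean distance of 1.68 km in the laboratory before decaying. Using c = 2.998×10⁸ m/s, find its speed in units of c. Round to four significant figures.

Lab distance = (lab lifetime)·v = γτ·βc, so βγ = d/(cτ) = 1680/(2.998×10⁸ × 7.720×10^-6) = 0.72587.
With βγ = 0.72587: γ² = 1 + (βγ)² = 1.526887, and β = (βγ)/γ = 0.72587/1.23567 = 0.5874.

0.5874c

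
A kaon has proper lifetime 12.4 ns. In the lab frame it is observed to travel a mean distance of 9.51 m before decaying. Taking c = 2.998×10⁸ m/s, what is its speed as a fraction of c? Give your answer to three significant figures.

Let x = d/(cτ) = 9.510 m / (2.998×10⁸ m/s × 1.240×10^-8 s) = 2.5582. Since d = βγcτ, x = βγ = β/√(1−β²).
Solving: β² = x²/(1+x²) = 6.54439/7.54439 = 0.867451, so β = 0.931.

0.931c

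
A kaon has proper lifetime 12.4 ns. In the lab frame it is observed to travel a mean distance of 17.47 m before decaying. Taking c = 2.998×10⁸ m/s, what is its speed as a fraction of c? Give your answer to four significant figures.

0.9781c

d = βγcτ ⇒ βγ = d/(cτ) = 17.47 m / (3.71752 m) = 4.6994.
β = (βγ)/√(1+(βγ)²) = 4.6994/√23.0844 = 0.9781.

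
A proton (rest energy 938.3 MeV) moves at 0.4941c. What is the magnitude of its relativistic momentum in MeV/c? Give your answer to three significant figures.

γ = 1/√(1 − β²) = 1/√(1 − 0.24413481) = 1/√0.75586519 = 1/0.869405 = 1.1502.
Momentum: p = γβ·mc = 1.1502 × 0.4941 × 938.3 MeV/c = 533 MeV/c.

533 MeV/c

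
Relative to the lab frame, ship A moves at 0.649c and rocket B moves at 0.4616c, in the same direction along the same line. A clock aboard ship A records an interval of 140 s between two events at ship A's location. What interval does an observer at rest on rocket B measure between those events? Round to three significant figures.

145 s

Speed of ship A in rocket B's frame: u = (v_A − v_B)/(1 − v_A v_B/c²) = (0.649 − 0.4616)/(1 − 0.649×0.4616) = 0.1874/0.7004216 = 0.26755; |u| = 0.26755c.
γ for this relative speed: γ = 1/√(1 − 0.071583) = 1.0378.
The clock on ship A records proper time, so rocket B measures Δt = γΔτ = 1.0378 × 140 = 145 s.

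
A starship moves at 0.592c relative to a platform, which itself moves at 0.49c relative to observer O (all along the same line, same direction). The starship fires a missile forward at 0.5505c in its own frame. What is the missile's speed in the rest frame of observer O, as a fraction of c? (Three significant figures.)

0.950c

Compose velocities in two stages. Stage 1 (into S'): u₁ = (0.5505+0.592)/(1+0.5505×0.592) = 0.86168.
Stage 2 (into S): u = (0.86168+0.49)/(1+0.86168×0.49) = 0.9504, so the speed is 0.950c.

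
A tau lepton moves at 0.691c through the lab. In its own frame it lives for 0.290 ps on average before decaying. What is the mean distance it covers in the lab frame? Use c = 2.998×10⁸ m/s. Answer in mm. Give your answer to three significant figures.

0.0831 mm

With β = 0.691, γ = 1/√(1 − 0.691²) = 1/√0.522519 = 1.3834.
Lab-frame lifetime: Δt = γτ = 1.3834 × 0.290 ps = 0.40119 ps.
Distance: d = vΔt = 0.691 × 2.998×10⁸ m/s × 4.0119×10^-13 s = 8.31×10^-5 m = 0.0831 mm.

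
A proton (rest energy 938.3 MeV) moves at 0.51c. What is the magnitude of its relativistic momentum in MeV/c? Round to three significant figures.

Lorentz factor: γ = (1 − 0.2601)^(−1/2) = 1.1626.
Momentum: p = γβ·mc = 1.1626 × 0.51 × 938.3 MeV/c = 556 MeV/c.

556 MeV/c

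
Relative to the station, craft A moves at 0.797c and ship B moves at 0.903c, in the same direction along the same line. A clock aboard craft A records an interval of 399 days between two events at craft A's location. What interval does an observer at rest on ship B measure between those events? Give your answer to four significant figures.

431.0 days

The velocity of craft A relative to ship B is (0.797 − 0.903)c / (1 − 0.797×0.903) = −0.37815c; relative speed 0.37815c.
γ for this relative speed: γ = 1/√(1 − 0.142997) = 1.0802.
Craft A's interval is proper; time dilation gives Δt_B = γΔτ = 1.0802 × 399 days = 431.0 days.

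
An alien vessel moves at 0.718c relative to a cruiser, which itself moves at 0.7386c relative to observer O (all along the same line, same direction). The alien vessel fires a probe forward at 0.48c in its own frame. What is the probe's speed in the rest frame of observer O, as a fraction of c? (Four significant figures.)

0.9828c

First combine the probe and alien vessel (S''→S'): u₁ = (0.48 + 0.718)/(1 + 0.48×0.718) = 1.198/1.34464 = 0.89094.
Then combine with the cruiser (S'→S): u = (0.89094 + 0.7386)/(1 + 0.89094×0.7386) = 1.62954/1.658048284 = 0.98281.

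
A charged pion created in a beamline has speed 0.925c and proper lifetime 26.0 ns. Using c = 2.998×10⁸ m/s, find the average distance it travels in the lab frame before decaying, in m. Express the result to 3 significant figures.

Lorentz factor: γ = (1 − 0.855625)^(−1/2) = 2.6318.
Lab-frame lifetime: Δt = γτ = 2.6318 × 26.0 ns = 68.427 ns.
Distance: d = vΔt = 0.925 × 2.998×10⁸ m/s × 6.8427×10^-8 s = 19.0 m.

19.0 m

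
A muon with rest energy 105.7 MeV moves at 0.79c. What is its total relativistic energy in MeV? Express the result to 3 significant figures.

172 MeV

With β = 0.79, γ = 1/√(1 − 0.79²) = 1/√0.3759 = 1.631.
Total energy: E = γmc² = 1.631 × 105.7 MeV = 172 MeV.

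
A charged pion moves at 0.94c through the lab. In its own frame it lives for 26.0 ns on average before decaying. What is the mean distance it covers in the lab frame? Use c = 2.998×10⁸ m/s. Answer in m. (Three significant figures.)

21.5 m

With β = 0.94, γ = 1/√(1 − 0.94²) = 1/√0.1164 = 2.9311.
Lab-frame lifetime: Δt = γτ = 2.9311 × 26.0 ns = 76.209 ns.
Distance: d = vΔt = 0.94 × 2.998×10⁸ m/s × 7.6209×10^-8 s = 21.5 m.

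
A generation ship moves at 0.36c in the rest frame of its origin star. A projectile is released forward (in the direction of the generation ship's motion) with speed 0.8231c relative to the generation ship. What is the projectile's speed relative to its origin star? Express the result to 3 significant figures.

Relativistic velocity addition: u = (u' + v)/(1 + u'v/c²), with u' = 0.8231c and v = 0.36c.
Numerator: 0.8231 + 0.36 = 1.1831. Denominator: 1 + (0.8231)(0.36) = 1.296316.
u = 1.1831/1.296316 = 0.91266, so the speed is 0.913c.

0.913c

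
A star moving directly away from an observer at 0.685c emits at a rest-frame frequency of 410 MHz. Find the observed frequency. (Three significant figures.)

177 MHz

Relativistic Doppler (source moving away): f_obs = f_src · √((1−β)/(1+β)).
With β = 0.685: factor = √(0.315/1.685) = 0.43237.
f_obs = 410 × 0.43237 = 177 MHz.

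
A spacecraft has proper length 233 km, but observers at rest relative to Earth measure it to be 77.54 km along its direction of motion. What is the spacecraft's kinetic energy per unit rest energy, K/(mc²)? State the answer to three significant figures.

2.00

Length contraction gives γ = L₀/L = 233/77.54 = 3.0049.
K/(mc²) = γ − 1 = 3.0049 − 1 = 2.00.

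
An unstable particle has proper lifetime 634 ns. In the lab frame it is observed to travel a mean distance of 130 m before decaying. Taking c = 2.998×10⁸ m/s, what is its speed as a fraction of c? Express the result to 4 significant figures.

Let x = d/(cτ) = 130.0 m / (2.998×10⁸ m/s × 6.340×10^-7 s) = 0.68395. Since d = βγcτ, x = βγ = β/√(1−β²).
Solving: β² = x²/(1+x²) = 0.467788/1.467788 = 0.318703, so β = 0.5645.

0.5645c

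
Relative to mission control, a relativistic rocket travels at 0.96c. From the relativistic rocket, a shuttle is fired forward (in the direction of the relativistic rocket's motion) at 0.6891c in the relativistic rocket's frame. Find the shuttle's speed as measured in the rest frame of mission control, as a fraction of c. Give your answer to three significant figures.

0.993c

Relativistic velocity addition: u = (u' + v)/(1 + u'v/c²), with u' = 0.6891c and v = 0.96c.
Numerator: 0.6891 + 0.96 = 1.6491. Denominator: 1 + (0.6891)(0.96) = 1.661536.
u = 1.6491/1.661536 = 0.99252, so the speed is 0.993c.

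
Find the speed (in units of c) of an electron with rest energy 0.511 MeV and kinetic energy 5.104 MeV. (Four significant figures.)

0.9959c

γ = 1 + K/(mc²) = 1 + 5.104/0.511 = 10.988.
β = √(1 − 1/γ²) = √(1 − 0.00828252) = √0.99171748 = 0.9959.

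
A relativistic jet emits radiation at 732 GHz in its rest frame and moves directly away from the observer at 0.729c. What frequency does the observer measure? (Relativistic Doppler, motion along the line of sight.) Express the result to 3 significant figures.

Relativistic Doppler (source moving away): f_obs = f_src · √((1−β)/(1+β)).
With β = 0.729: factor = √(0.271/1.729) = 0.3959.
f_obs = 732 × 0.3959 = 290 GHz.

290 GHz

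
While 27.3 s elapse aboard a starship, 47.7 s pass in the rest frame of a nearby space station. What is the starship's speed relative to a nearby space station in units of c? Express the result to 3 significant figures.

0.820c

γ = Δt/Δτ = 47.7/27.3 = 1.7473.
β = √(1 − 1/γ²) = √(1 − 0.327541) = √0.672459 = 0.820.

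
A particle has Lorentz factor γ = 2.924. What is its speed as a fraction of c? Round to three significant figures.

β = √(1 − 1/γ²) = √(1 − 1/8.549776) = √0.883038 = 0.940.

0.940c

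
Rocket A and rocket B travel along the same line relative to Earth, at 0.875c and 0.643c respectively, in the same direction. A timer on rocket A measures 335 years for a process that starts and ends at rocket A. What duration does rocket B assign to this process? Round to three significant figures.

Transform rocket A's velocity into rocket B's frame: (0.875 − 0.643)/(1 − 0.875·0.643) = 0.232/0.437375, so the relative speed is 0.53044c.
At |u| = 0.53044c, γ = (1 − 0.281367)^(−1/2) = 1.1796.
Rocket A's interval is proper; time dilation gives Δt_B = γΔτ = 1.1796 × 335 years = 395 years.

395 years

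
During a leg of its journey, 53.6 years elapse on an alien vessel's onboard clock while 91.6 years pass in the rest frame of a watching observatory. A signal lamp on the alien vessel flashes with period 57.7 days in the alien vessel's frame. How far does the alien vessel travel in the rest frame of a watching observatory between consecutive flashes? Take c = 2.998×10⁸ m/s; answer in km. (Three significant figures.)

2.07×10^12 km

γ = Δt/Δτ = 91.6/53.6 = 1.70896.
β = √(1 − 1/γ²) = 0.81092. Lab-frame period = γτ = 1.70896×57.7 days = 98.607 days. Distance = βc × γτ = 0.81092 × 2.998×10⁸ m/s × 8519644.8 s = 2.0712×10^15 m = 2.07×10^12 km.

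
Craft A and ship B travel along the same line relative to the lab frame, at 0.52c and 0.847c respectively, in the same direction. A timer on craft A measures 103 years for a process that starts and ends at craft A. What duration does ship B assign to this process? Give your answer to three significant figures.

127 years

The velocity of craft A relative to ship B is (0.52 − 0.847)c / (1 − 0.52×0.847) = −0.58439c; relative speed 0.58439c.
γ for this relative speed: γ = 1/√(1 − 0.341512) = 1.2323.
Craft A's interval is proper; time dilation gives Δt_B = γΔτ = 1.2323 × 103 years = 127 years.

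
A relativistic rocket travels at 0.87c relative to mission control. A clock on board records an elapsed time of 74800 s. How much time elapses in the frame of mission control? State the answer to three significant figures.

1.52×10^5 s

Lorentz factor: γ = (1 − 0.7569)^(−1/2) = 2.0282.
The onboard clock measures proper time, so the interval in the rest frame of mission control is dilated: Δt = γ·Δτ = 2.0282 × 74800 s = 1.52×10^5 s.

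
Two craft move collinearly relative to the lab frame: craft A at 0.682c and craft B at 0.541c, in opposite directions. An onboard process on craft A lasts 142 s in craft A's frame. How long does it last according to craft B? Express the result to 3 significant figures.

316 s

Transform craft A's velocity into craft B's frame: (0.682 + 0.541)/(1 + 0.682·0.541) = 1.223/1.368962, so the relative speed is 0.89338c.
At |u| = 0.89338c, γ = (1 − 0.798128)^(−1/2) = 2.2257.
The clock on craft A records proper time, so craft B measures Δt = γΔτ = 2.2257 × 142 = 316 s.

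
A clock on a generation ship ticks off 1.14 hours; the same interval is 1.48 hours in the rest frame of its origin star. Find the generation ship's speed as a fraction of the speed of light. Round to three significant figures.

γ = Δt/Δτ = 1.48/1.14 = 1.2982.
β = √(1 − 1/γ²) = √(1 − 0.593358) = √0.406642 = 0.638.

0.638c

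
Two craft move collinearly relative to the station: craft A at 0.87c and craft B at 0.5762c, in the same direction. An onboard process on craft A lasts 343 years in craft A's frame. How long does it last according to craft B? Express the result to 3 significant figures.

424 years

Speed of craft A in craft B's frame: u = (v_A − v_B)/(1 − v_A v_B/c²) = (0.87 − 0.5762)/(1 − 0.87×0.5762) = 0.2938/0.498706 = 0.58912; |u| = 0.58912c.
γ for this relative speed: γ = 1/√(1 − 0.347062) = 1.2376.
Craft A's interval is proper; time dilation gives Δt_B = γΔτ = 1.2376 × 343 years = 424 years.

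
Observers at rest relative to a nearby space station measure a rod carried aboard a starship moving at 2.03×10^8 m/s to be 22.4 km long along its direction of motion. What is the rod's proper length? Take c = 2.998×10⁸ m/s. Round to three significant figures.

β = v/c = (2.03×10^8 m/s)/(2.998×10⁸ m/s) = 0.677118.
γ = 1/√(1 − β²) = 1/√(1 − 0.4584888) = 1/√0.5415112 = 1/0.735874 = 1.3589.
Proper length: L₀ = γ·L = 1.3589 × 22.4 = 30.4 km.

30.4 km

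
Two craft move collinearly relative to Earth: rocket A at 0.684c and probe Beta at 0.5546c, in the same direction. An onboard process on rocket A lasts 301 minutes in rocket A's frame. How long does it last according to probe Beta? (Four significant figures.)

307.8 minutes

Transform rocket A's velocity into probe Beta's frame: (0.684 − 0.5546)/(1 − 0.684·0.5546) = 0.1294/0.6206536, so the relative speed is 0.20849c.
At |u| = 0.20849c, γ = (1 − 0.0434681)^(−1/2) = 1.0225.
Rocket A's interval is proper; time dilation gives Δt_B = γΔτ = 1.0225 × 301 minutes = 307.8 minutes.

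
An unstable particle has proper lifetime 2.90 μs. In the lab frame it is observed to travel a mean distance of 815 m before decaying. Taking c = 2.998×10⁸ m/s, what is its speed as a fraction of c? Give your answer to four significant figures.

0.6839c

Let x = d/(cτ) = 815.0 m / (2.998×10⁸ m/s × 2.900×10^-6 s) = 0.93741. Since d = βγcτ, x = βγ = β/√(1−β²).
Solving: β² = x²/(1+x²) = 0.878738/1.878738 = 0.467728, so β = 0.6839.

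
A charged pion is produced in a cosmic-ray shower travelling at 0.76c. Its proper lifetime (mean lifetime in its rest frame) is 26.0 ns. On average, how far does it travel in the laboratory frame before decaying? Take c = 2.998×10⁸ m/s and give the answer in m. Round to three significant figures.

9.11 m

Lorentz factor: γ = (1 − 0.5776)^(−1/2) = 1.5386.
Lab-frame lifetime: Δt = γτ = 1.5386 × 26.0 ns = 40.004 ns.
Distance: d = vΔt = 0.76 × 2.998×10⁸ m/s × 4.0004×10^-8 s = 9.11 m.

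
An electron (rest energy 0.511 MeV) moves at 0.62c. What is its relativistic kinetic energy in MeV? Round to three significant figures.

0.140 MeV

Lorentz factor: γ = (1 − 0.3844)^(−1/2) = 1.27453.
Kinetic energy: K = (γ − 1)mc² = (1.27453 − 1) × 0.511 MeV = 0.27453 × 0.511 = 0.140 MeV.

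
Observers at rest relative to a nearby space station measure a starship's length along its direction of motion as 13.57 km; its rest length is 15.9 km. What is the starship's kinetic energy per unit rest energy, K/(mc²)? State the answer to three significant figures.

0.172

Length contraction gives γ = L₀/L = 15.9/13.57 = 1.1717.
K/(mc²) = γ − 1 = 1.1717 − 1 = 0.172.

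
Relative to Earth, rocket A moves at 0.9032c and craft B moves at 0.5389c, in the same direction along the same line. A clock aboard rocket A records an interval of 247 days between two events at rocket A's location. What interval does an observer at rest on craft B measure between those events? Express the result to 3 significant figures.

Speed of rocket A in craft B's frame: u = (v_A − v_B)/(1 − v_A v_B/c²) = (0.9032 − 0.5389)/(1 − 0.9032×0.5389) = 0.3643/0.51326552 = 0.70977; |u| = 0.70977c.
At |u| = 0.70977c, γ = (1 − 0.503773)^(−1/2) = 1.4196.
Rocket A's interval is proper; time dilation gives Δt_B = γΔτ = 1.4196 × 247 days = 351 days.

351 days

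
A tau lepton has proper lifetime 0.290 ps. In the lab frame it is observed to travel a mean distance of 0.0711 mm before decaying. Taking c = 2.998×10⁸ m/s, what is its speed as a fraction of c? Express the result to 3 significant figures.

0.633c

Lab distance = (lab lifetime)·v = γτ·βc, so βγ = d/(cτ) = 7.110×10^-5/(2.998×10⁸ × 2.900×10^-13) = 0.81779.
With βγ = 0.81779: γ² = 1 + (βγ)² = 1.66878, and β = (βγ)/γ = 0.81779/1.29181 = 0.633.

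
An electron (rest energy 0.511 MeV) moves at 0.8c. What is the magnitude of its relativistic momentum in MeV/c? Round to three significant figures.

0.681 MeV/c

With β = 0.8, γ = 1/√(1 − 0.8²) = 1/√0.36 = 1.6667.
Momentum: p = γβ·mc = 1.6667 × 0.8 × 0.511 MeV/c = 0.681 MeV/c.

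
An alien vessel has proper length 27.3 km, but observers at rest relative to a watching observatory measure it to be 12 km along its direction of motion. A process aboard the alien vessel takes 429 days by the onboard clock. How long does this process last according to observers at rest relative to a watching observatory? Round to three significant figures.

976 days

From L = L₀/γ: γ = 27.3/12 = 2.275.
Δt = γΔτ = 2.275 × 429 = 976 days.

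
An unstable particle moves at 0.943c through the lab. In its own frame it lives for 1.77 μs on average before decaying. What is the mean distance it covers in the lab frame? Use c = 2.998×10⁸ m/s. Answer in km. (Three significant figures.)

With β = 0.943, γ = 1/√(1 − 0.943²) = 1/√0.110751 = 3.0049.
Lab-frame lifetime: Δt = γτ = 3.0049 × 1.77 μs = 5.3187 μs.
Distance: d = vΔt = 0.943 × 2.998×10⁸ m/s × 5.3187×10^-6 s = 1500 m = 1.50 km.

1.50 km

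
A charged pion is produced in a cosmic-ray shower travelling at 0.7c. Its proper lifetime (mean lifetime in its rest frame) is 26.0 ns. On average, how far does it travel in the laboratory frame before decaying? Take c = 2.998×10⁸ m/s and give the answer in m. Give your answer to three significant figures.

7.64 m

γ = 1/√(1 − β²) = 1/√(1 − 0.49) = 1/√0.51 = 1/0.714143 = 1.4003.
Lab-frame lifetime: Δt = γτ = 1.4003 × 26.0 ns = 36.408 ns.
Distance: d = vΔt = 0.7 × 2.998×10⁸ m/s × 3.6408×10^-8 s = 7.64 m.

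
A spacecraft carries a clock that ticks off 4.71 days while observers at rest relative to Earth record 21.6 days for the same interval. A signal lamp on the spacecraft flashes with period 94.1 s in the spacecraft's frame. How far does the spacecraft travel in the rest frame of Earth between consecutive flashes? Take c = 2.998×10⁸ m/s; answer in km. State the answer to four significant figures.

1.263×10^8 km

From Δt = γΔτ: γ = 21.6/4.71 = 4.58599.
β = √(1 − 1/γ²) = 0.97594. Lab-frame period = γτ = 4.58599×94.1 s = 431.54 s. Distance = βc × γτ = 0.97594 × 2.998×10⁸ m/s × 431.54 s = 1.2626×10^11 m = 1.263×10^8 km.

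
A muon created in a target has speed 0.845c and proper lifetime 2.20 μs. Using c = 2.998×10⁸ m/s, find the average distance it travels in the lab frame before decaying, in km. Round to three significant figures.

1.04 km

β² = 0.714025, so γ = 1/√0.285975 = 1.87.
Lab-frame lifetime: Δt = γτ = 1.87 × 2.20 μs = 4.114 μs.
Distance: d = vΔt = 0.845 × 2.998×10⁸ m/s × 4.1140×10^-6 s = 1040 m = 1.04 km.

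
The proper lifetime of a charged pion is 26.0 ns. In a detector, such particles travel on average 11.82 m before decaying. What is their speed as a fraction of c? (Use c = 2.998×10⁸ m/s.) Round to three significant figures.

0.835c

Lab distance = (lab lifetime)·v = γτ·βc, so βγ = d/(cτ) = 11.82/(2.998×10⁸ × 2.600×10^-8) = 1.5164.
With βγ = 1.5164: γ² = 1 + (βγ)² = 3.29947, and β = (βγ)/γ = 1.5164/1.81644 = 0.835.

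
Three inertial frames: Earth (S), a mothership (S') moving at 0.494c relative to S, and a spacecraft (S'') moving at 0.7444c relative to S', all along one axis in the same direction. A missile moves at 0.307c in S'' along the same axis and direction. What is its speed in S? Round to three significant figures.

0.949c

Compose velocities in two stages. Stage 1 (into S'): u₁ = (0.307+0.7444)/(1+0.307×0.7444) = 0.85582.
Stage 2 (into S): u = (0.85582+0.494)/(1+0.85582×0.494) = 0.94872, so the speed is 0.949c.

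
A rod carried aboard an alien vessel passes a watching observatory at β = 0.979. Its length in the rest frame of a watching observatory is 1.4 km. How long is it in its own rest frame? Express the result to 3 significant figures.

With β = 0.979, γ = 1/√(1 − 0.979²) = 1/√0.041559 = 4.9053.
Proper length: L₀ = γ·L = 4.9053 × 1.4 = 6.87 km.

6.87 km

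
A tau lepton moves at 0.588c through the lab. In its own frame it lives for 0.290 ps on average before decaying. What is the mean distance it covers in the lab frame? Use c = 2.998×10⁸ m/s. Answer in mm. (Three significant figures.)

Lorentz factor: γ = (1 − 0.345744)^(−1/2) = 1.2363.
Lab-frame lifetime: Δt = γτ = 1.2363 × 0.290 ps = 0.35853 ps.
Distance: d = vΔt = 0.588 × 2.998×10⁸ m/s × 3.5853×10^-13 s = 6.32×10^-5 m = 0.0632 mm.

0.0632 mm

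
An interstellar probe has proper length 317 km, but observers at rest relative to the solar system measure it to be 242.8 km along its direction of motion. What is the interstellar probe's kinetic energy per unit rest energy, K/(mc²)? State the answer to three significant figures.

From L = L₀/γ: γ = 317/242.8 = 1.3056.
K/(mc²) = γ − 1 = 1.3056 − 1 = 0.306.

0.306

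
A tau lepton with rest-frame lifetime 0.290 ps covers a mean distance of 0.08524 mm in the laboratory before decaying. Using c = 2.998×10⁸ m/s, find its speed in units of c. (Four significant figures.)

0.7001c

d = βγcτ ⇒ βγ = d/(cτ) = 8.524×10^-5 m / (8.6942×10^-5 m) = 0.98042.
β = (βγ)/√(1+(βγ)²) = 0.98042/√1.961223 = 0.7001.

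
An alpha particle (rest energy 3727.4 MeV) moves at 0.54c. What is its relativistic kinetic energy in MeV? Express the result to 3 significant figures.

701 MeV

γ = 1/√(1 − β²) = 1/√(1 − 0.2916) = 1/√0.7084 = 1/0.841665 = 1.18812.
Kinetic energy: K = (γ − 1)mc² = (1.18812 − 1) × 3727.4 MeV = 0.18812 × 3727.4 = 701 MeV.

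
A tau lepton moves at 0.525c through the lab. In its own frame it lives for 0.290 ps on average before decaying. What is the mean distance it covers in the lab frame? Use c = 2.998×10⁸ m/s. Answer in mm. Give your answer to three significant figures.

0.0536 mm

With β = 0.525, γ = 1/√(1 − 0.525²) = 1/√0.724375 = 1.1749.
Lab-frame lifetime: Δt = γτ = 1.1749 × 0.290 ps = 0.34072 ps.
Distance: d = vΔt = 0.525 × 2.998×10⁸ m/s × 3.4072×10^-13 s = 5.36×10^-5 m = 0.0536 mm.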